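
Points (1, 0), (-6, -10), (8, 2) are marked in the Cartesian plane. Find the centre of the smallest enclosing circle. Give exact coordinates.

Call the three points A, B, C in the order given.
Side lengths²: AB² = 149, AC² = 53, BC² = 340.
Since BC² = 340 ≥ 149 + 53 = 202, the angle opposite BC is not acute, so the smallest enclosing circle has BC as diameter.
Centre = midpoint of BC = (1, -4), r² = 340/4 = 85.
Centre = (1, -4).

(1, -4)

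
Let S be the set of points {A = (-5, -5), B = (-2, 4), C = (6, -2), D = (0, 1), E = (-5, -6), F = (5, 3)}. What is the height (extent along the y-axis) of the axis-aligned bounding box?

max y = 4, min y = -6, so height = 10.

10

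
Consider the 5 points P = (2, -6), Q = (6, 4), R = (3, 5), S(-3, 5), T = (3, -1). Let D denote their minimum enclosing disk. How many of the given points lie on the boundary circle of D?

3

By Welzl's lemma the MEC is supported by two points (diametrically opposite) or three points (on a circumcircle).
The minimum enclosing circle is determined by three boundary points: P, Q, S.
Their circumcentre is (48/47, 9/47) with r² = 86797/2209.
The farthest remaining point R is at distance² 59725/2209 ≤ 86797/2209.
The points at distance exactly r from the centre are P, Q, S — 3 points.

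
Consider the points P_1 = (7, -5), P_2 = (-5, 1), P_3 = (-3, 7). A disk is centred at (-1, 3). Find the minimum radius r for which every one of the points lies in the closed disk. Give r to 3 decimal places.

11.314

The required radius is the distance from (-1, 3) to the farthest point.
Squared distances: 128, 20, 20.
Maximum is 128, attained at P_1.
r = √128 ≈ 11.314.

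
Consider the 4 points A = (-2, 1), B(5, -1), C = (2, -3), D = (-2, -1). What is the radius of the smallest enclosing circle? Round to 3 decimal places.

A smallest enclosing disk is always determined by at most three of the input points on its boundary.
The farthest pair is A–B with squared distance 53. The circle on this segment as diameter has centre (1.5, 0) and r² = 53/4 = 13.25.
Check C: distance² to centre = 9.25 ≤ 13.25, so it lies inside.
All remaining points lie in this disk, and no smaller disk contains both endpoints, so this is the minimum enclosing circle.
r = √(13.25) ≈ 3.640.

3.640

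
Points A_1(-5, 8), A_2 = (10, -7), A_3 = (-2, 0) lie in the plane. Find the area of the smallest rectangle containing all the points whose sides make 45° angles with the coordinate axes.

In coordinates u = x + y, v = x − y the rectangle is axis-aligned; the map (x,y)→(u,v) scales areas by 2.
u-values: 3, 3, -2; range = 3 − (-2) = 5.
v-values: -13, 17, -2; range = 17 − (-13) = 30.
Area = (5 × 30) / 2 = 75.

75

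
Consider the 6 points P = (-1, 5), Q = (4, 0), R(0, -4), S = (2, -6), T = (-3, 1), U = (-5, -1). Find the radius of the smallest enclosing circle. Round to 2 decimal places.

5.70

A smallest enclosing disk is always determined by at most three of the input points on its boundary.
The farthest pair is P–S with squared distance 130. The circle on this segment as diameter has centre (0.5, -0.5) and r² = 130/4 = 32.5.
Check Q: distance² to centre = 12.5 ≤ 32.5, so it lies inside.
All remaining points lie in this disk, and no smaller disk contains both endpoints, so this is the minimum enclosing circle.
r = √(32.5) ≈ 5.70.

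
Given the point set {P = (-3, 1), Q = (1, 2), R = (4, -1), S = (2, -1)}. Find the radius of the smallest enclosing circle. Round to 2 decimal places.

3.64

The minimum enclosing circle of a finite set is fixed by two of the points (as a diameter) or three (as a circumcircle).
The farthest pair is P–R with squared distance 53. The circle on this segment as diameter has centre (0.5, 0) and r² = 53/4 = 13.25.
Check Q: distance² to centre = 4.25 ≤ 13.25, so it lies inside.
All remaining points lie in this disk, and no smaller disk contains both endpoints, so this is the minimum enclosing circle.
r = √(13.25) ≈ 3.64.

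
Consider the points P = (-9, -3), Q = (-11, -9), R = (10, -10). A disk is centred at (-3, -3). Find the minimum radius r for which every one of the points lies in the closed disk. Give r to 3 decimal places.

14.765

The required radius is the distance from (-3, -3) to the farthest point.
Squared distances: 36, 100, 218.
Maximum is 218, attained at R.
r = √218 ≈ 14.765.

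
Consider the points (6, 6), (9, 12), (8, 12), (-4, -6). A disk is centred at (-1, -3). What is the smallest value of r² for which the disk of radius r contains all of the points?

325

The required radius is the distance from (-1, -3) to the farthest point.
Squared distances: 130, 325, 306, 18.
Maximum is 325, attained at (9, 12).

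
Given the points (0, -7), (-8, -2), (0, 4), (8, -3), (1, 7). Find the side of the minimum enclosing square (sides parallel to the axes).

The bounding box has width 16 and height 14.
An axis-aligned square enclosing the set must have side ≥ max(width, height).
So the minimum side is max(16, 14) = 16.

16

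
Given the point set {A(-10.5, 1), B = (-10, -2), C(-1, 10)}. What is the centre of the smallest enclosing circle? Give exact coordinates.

Side lengths²: AB² = 9.25, AC² = 171.25, BC² = 225.
Since BC² = 225 ≥ 171.25 + 9.25 = 180.5, the angle opposite BC is not acute, so the smallest enclosing circle has BC as diameter.
Centre = midpoint of BC = (-5.5, 4), r² = 225/4 = 56.25.
Centre = (-5.5, 4).

(-5.5, 4)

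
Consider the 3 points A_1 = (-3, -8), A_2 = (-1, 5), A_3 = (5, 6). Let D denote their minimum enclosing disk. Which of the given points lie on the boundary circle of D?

A_1, A_3

Side lengths²: A_1A_2² = 173, A_1A_3² = 260, A_2A_3² = 37.
Since A_1A_3² = 260 ≥ 173 + 37 = 210, the angle opposite A_1A_3 is not acute, so the smallest enclosing circle has A_1A_3 as diameter.
Centre = midpoint of A_1A_3 = (1, -1), r² = 260/4 = 65.
The points at distance exactly r from the centre are A_1, A_3 — 2 points.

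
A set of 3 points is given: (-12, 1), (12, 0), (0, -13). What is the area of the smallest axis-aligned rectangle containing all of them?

x ranges over [-12, 12], width 24.
y ranges over [-13, 1], height 14.
Area = 24 × 14 = 336.

336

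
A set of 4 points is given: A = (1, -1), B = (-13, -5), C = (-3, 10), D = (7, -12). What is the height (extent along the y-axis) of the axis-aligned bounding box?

max y = 10, min y = -12, so height = 22.

22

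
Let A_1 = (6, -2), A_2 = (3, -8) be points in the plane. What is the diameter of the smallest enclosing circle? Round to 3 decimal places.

The smallest circle enclosing two points has them as diameter endpoints.
Centre = midpoint = (4.5, -5); r² = |A_1A_2|²/4 = 45/4 = 11.25.
Diameter = 2r = 2√(11.25) ≈ 6.708.

6.708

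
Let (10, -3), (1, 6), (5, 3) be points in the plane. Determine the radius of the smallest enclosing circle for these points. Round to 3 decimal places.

6.364

Call the three points A, B, C in the order given.
Side lengths²: AB² = 162, AC² = 61, BC² = 25.
Since AB² = 162 ≥ 61 + 25 = 86, the angle opposite AB is not acute, so the smallest enclosing circle has AB as diameter.
Centre = midpoint of AB = (5.5, 1.5), r² = 162/4 = 40.5.
r = √(40.5) ≈ 6.364.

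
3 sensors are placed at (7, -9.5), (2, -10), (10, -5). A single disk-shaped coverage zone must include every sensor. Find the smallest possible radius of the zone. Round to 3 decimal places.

Call the three points A, B, C in the order given.
Side lengths²: AB² = 25.25, AC² = 29.25, BC² = 89.
Since BC² = 89 ≥ 29.25 + 25.25 = 54.5, the angle opposite BC is not acute, so the smallest enclosing circle has BC as diameter.
Centre = midpoint of BC = (6, -7.5), r² = 89/4 = 22.25.
r = √(22.25) ≈ 4.717.

4.717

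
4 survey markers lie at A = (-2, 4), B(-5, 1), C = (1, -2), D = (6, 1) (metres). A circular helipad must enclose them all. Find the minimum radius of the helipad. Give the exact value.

5.5

The farthest pair is B–D with squared distance 121. The circle on this segment as diameter has centre (0.5, 1) and r² = 121/4 = 30.25.
Check A: distance² to centre = 15.25 ≤ 30.25, so it lies inside.
All remaining points lie in this disk, and no smaller disk contains both endpoints, so this is the minimum enclosing circle.
r = √(30.25) = 5.5.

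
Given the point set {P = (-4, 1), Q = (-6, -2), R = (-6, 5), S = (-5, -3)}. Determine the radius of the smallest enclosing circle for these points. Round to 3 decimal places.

4.031

The farthest pair is R–S with squared distance 65. The circle on this segment as diameter has centre (-5.5, 1) and r² = 65/4 = 16.25.
Check P: distance² to centre = 2.25 ≤ 16.25, so it lies inside.
All remaining points lie in this disk, and no smaller disk contains both endpoints, so this is the minimum enclosing circle.
r = √(16.25) ≈ 4.031.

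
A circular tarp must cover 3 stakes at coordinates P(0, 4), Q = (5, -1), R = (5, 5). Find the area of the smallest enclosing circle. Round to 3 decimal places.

Side lengths²: PQ² = 50, PR² = 26, QR² = 36.
Since PQ² = 50 < 36 + 26 = 62, the triangle is acute, so the smallest enclosing circle is the circumcircle.
Circumcentre = (3, 2), r² = 13.
Area = π·r² = π·13 ≈ 40.841.

40.841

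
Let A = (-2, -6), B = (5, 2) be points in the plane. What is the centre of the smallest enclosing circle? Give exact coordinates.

(1.5, -2)

The smallest circle enclosing two points has them as diameter endpoints.
Centre = midpoint = (1.5, -2); r² = |AB|²/4 = 113/4 = 28.25.
Centre = (1.5, -2).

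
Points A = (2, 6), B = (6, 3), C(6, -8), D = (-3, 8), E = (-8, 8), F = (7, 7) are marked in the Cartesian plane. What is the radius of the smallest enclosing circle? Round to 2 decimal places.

10.63

The farthest pair is C–E with squared distance 452. The circle on this segment as diameter has centre (-1, 0) and r² = 452/4 = 113.
Check A: distance² to centre = 45 ≤ 113, so it lies inside.
All remaining points lie in this disk, and no smaller disk contains both endpoints, so this is the minimum enclosing circle.
r = √113 ≈ 10.63.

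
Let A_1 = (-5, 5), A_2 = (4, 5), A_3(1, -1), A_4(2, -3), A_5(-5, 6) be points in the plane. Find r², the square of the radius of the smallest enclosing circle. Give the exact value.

45305/1369

The minimum enclosing circle is determined by three boundary points: A_2, A_4, A_5.
Their circumcentre is (-33/37, 73/37) with r² = 45305/1369.
The farthest remaining point A_1 is at distance² 35648/1369 ≤ 45305/1369.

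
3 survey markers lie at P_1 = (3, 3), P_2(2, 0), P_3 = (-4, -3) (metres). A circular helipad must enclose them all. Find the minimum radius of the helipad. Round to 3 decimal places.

4.610

Side lengths²: P_1P_2² = 10, P_1P_3² = 85, P_2P_3² = 45.
Since P_1P_3² = 85 ≥ 45 + 10 = 55, the angle opposite P_1P_3 is not acute, so the smallest enclosing circle has P_1P_3 as diameter.
Centre = midpoint of P_1P_3 = (-0.5, 0), r² = 85/4 = 21.25.
r = √(21.25) ≈ 4.610.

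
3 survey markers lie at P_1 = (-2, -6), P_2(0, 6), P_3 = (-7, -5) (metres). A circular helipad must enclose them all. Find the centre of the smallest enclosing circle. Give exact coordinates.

Side lengths²: P_1P_2² = 148, P_1P_3² = 26, P_2P_3² = 170.
Since P_2P_3² = 170 < 148 + 26 = 174, the triangle is acute, so the smallest enclosing circle is the circumcircle.
Circumcentre = (-103/31, 12/31), r² = 40885/961.
Centre = (-103/31, 12/31).

(-103/31, 12/31)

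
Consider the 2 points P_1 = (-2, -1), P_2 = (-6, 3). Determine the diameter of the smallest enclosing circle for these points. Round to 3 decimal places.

The smallest circle enclosing two points has them as diameter endpoints.
Centre = midpoint = (-4, 1); r² = |P_1P_2|²/4 = 32/4 = 8.
Diameter = 2r = 2√8 ≈ 5.657.

5.657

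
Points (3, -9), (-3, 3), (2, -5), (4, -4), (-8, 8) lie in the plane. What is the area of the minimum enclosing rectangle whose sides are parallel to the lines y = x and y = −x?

84

In coordinates u = x + y, v = x − y the rectangle is axis-aligned; the map (x,y)→(u,v) scales areas by 2.
u-values: -6, 0, -3, 0, 0; range = 0 − (-6) = 6.
v-values: 12, -6, 7, 8, -16; range = 12 − (-16) = 28.
Area = (6 × 28) / 2 = 84.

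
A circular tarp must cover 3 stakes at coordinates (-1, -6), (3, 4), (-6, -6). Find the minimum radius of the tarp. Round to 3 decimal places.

6.727

Call the three points A, B, C in the order given.
Side lengths²: AB² = 116, AC² = 25, BC² = 181.
Since BC² = 181 ≥ 116 + 25 = 141, the angle opposite BC is not acute, so the smallest enclosing circle has BC as diameter.
Centre = midpoint of BC = (-1.5, -1), r² = 181/4 = 45.25.
r = √(45.25) ≈ 6.727.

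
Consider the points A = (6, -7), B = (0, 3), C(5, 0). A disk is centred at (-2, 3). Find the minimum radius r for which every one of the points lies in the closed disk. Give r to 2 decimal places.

12.81

The required radius is the distance from (-2, 3) to the farthest point.
Squared distances: 164, 4, 58.
Maximum is 164, attained at A.
r = √164 ≈ 12.81.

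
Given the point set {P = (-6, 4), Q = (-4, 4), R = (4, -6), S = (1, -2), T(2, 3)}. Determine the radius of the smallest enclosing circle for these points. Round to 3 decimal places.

By Welzl's lemma the MEC is supported by two points (diametrically opposite) or three points (on a circumcircle).
The farthest pair is P–R with squared distance 200. The circle on this segment as diameter has centre (-1, -1) and r² = 200/4 = 50.
Check Q: distance² to centre = 34 ≤ 50, so it lies inside.
All remaining points lie in this disk, and no smaller disk contains both endpoints, so this is the minimum enclosing circle.
r = √50 ≈ 7.071.

7.071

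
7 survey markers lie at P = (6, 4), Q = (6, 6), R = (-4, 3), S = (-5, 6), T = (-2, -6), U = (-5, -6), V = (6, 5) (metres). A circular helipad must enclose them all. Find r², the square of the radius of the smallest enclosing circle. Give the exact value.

By Welzl's lemma the MEC is supported by two points (diametrically opposite) or three points (on a circumcircle).
The farthest pair is Q–U with squared distance 265. The circle on this segment as diameter has centre (0.5, 0) and r² = 265/4 = 66.25.
Check P: distance² to centre = 46.25 ≤ 66.25, so it lies inside.
All remaining points lie in this disk, and no smaller disk contains both endpoints, so this is the minimum enclosing circle.

66.25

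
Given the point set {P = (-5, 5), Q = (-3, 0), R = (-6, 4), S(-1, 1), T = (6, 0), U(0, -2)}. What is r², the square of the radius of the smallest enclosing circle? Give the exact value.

The minimum enclosing circle of a finite set is fixed by two of the points (as a diameter) or three (as a circumcircle).
The farthest pair is R–T with squared distance 160. The circle on this segment as diameter has centre (0, 2) and r² = 160/4 = 40.
Check P: distance² to centre = 34 ≤ 40, so it lies inside.
All remaining points lie in this disk, and no smaller disk contains both endpoints, so this is the minimum enclosing circle.

40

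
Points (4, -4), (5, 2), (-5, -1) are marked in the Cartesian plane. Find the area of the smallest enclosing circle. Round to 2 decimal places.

Call the three points A, B, C in the order given.
Side lengths²: AB² = 37, AC² = 90, BC² = 109.
Since BC² = 109 < 90 + 37 = 127, the triangle is acute, so the smallest enclosing circle is the circumcircle.
Circumcentre = (9/38, -11/38), r² = 20165/722.
Area = π·r² = π·20165/722 ≈ 87.74.

87.74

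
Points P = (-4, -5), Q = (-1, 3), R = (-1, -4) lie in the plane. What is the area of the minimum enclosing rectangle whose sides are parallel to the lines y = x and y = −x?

38.5

In coordinates u = x + y, v = x − y the rectangle is axis-aligned; the map (x,y)→(u,v) scales areas by 2.
u-values: -9, 2, -5; range = 2 − (-9) = 11.
v-values: 1, -4, 3; range = 3 − (-4) = 7.
Area = (11 × 7) / 2 = 38.5.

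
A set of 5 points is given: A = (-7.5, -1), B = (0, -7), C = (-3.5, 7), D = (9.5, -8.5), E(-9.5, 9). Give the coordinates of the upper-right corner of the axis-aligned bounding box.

(9.5, 9)

x-range [-9.5, 9.5], y-range [-8.5, 9].
The upper-right corner is (9.5, 9).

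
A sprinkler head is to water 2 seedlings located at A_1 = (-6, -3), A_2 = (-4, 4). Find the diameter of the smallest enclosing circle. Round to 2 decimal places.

7.28

The smallest circle enclosing two points has them as diameter endpoints.
Centre = midpoint = (-5, 0.5); r² = |A_1A_2|²/4 = 53/4 = 13.25.
Diameter = 2r = 2√(13.25) ≈ 7.28.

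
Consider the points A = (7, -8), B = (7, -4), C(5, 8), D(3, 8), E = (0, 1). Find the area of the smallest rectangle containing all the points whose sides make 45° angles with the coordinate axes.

In coordinates u = x + y, v = x − y the rectangle is axis-aligned; the map (x,y)→(u,v) scales areas by 2.
u-values: -1, 3, 13, 11, 1; range = 13 − (-1) = 14.
v-values: 15, 11, -3, -5, -1; range = 15 − (-5) = 20.
Area = (14 × 20) / 2 = 140.

140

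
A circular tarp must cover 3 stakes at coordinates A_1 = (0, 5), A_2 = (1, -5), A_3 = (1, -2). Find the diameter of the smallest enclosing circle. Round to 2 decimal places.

10.05

Side lengths²: A_1A_2² = 101, A_1A_3² = 50, A_2A_3² = 9.
Since A_1A_2² = 101 ≥ 50 + 9 = 59, the angle opposite A_1A_2 is not acute, so the smallest enclosing circle has A_1A_2 as diameter.
Centre = midpoint of A_1A_2 = (0.5, 0), r² = 101/4 = 25.25.
Diameter = 2r = 2√(25.25) ≈ 10.05.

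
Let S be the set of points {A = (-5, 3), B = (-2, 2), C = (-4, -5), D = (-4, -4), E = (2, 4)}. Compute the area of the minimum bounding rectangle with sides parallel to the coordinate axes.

x ranges over [-5, 2], width 7.
y ranges over [-5, 4], height 9.
Area = 7 × 9 = 63.

63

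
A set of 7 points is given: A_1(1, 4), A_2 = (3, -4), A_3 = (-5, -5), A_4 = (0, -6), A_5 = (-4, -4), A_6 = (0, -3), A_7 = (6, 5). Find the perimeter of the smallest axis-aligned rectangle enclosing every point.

Width = max x − min x = 6 − (-5) = 11.
Height = max y − min y = 5 − (-6) = 11.
Perimeter = 2(11 + 11) = 44.

44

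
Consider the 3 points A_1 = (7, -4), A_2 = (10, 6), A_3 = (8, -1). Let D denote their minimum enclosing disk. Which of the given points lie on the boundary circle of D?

A_1, A_2

Side lengths²: A_1A_2² = 109, A_1A_3² = 10, A_2A_3² = 53.
Since A_1A_2² = 109 ≥ 53 + 10 = 63, the angle opposite A_1A_2 is not acute, so the smallest enclosing circle has A_1A_2 as diameter.
Centre = midpoint of A_1A_2 = (8.5, 1), r² = 109/4 = 27.25.
The points at distance exactly r from the centre are A_1, A_2 — 2 points.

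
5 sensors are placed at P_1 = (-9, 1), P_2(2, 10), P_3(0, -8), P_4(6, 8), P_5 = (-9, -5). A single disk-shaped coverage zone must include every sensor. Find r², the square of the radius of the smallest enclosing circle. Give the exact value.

98.5

The farthest pair is P_4–P_5 with squared distance 394. The circle on this segment as diameter has centre (-1.5, 1.5) and r² = 394/4 = 98.5.
Check P_1: distance² to centre = 56.5 ≤ 98.5, so it lies inside.
All remaining points lie in this disk, and no smaller disk contains both endpoints, so this is the minimum enclosing circle.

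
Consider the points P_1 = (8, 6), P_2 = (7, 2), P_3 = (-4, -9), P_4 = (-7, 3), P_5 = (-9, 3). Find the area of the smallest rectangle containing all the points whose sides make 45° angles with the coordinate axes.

In coordinates u = x + y, v = x − y the rectangle is axis-aligned; the map (x,y)→(u,v) scales areas by 2.
u-values: 14, 9, -13, -4, -6; range = 14 − (-13) = 27.
v-values: 2, 5, 5, -10, -12; range = 5 − (-12) = 17.
Area = (27 × 17) / 2 = 229.5.

229.5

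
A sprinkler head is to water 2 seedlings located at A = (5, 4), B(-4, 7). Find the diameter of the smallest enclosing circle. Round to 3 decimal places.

The smallest circle enclosing two points has them as diameter endpoints.
Centre = midpoint = (0.5, 5.5); r² = |AB|²/4 = 90/4 = 22.5.
Diameter = 2r = 2√(22.5) ≈ 9.487.

9.487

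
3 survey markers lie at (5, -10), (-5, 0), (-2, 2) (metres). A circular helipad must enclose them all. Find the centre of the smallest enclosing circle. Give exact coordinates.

Call the three points A, B, C in the order given.
Side lengths²: AB² = 200, AC² = 193, BC² = 13.
Since AB² = 200 < 193 + 13 = 206, the triangle is acute, so the smallest enclosing circle is the circumcircle.
Circumcentre = (0.3, -4.7), r² = 50.18.
Centre = (0.3, -4.7).

(0.3, -4.7)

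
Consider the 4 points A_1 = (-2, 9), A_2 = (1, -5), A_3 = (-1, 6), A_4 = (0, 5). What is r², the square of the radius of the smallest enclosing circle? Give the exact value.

A smallest enclosing disk is always determined by at most three of the input points on its boundary.
The farthest pair is A_1–A_2 with squared distance 205. The circle on this segment as diameter has centre (-0.5, 2) and r² = 205/4 = 51.25.
Check A_3: distance² to centre = 16.25 ≤ 51.25, so it lies inside.
All remaining points lie in this disk, and no smaller disk contains both endpoints, so this is the minimum enclosing circle.

51.25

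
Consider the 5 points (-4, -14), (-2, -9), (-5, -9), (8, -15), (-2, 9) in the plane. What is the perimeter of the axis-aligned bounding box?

74

Width = max x − min x = 8 − (-5) = 13.
Height = max y − min y = 9 − (-15) = 24.
Perimeter = 2(13 + 24) = 74.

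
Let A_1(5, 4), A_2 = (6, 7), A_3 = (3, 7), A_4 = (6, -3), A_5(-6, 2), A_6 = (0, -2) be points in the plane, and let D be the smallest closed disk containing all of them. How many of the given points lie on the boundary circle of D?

The minimum enclosing circle is determined by three boundary points: A_2, A_4, A_5.
Their circumcentre is (25/24, 2) with r² = 28561/576.
The farthest remaining point A_3 is at distance² 16609/576 ≤ 28561/576.
The points at distance exactly r from the centre are A_2, A_4, A_5 — 3 points.

3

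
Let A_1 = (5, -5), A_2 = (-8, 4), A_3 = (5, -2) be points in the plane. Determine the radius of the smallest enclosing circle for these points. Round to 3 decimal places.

Side lengths²: A_1A_2² = 250, A_1A_3² = 9, A_2A_3² = 205.
Since A_1A_2² = 250 ≥ 205 + 9 = 214, the angle opposite A_1A_2 is not acute, so the smallest enclosing circle has A_1A_2 as diameter.
Centre = midpoint of A_1A_2 = (-1.5, -0.5), r² = 250/4 = 62.5.
r = √(62.5) ≈ 7.906.

7.906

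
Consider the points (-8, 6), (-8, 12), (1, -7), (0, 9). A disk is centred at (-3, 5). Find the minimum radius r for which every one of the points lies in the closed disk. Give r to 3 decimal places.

12.649

The required radius is the distance from (-3, 5) to the farthest point.
Squared distances: 26, 74, 160, 25.
Maximum is 160, attained at (1, -7).
r = √160 ≈ 12.649.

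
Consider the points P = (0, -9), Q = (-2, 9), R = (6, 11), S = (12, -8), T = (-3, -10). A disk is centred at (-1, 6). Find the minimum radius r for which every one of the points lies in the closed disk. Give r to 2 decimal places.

The required radius is the distance from (-1, 6) to the farthest point.
Squared distances: 226, 10, 74, 365, 260.
Maximum is 365, attained at S.
r = √365 ≈ 19.10.

19.10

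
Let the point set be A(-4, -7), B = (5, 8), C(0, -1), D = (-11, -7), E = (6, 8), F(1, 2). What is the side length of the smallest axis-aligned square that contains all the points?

The bounding box has width 17 and height 15.
An axis-aligned square enclosing the set must have side ≥ max(width, height).
So the minimum side is max(17, 15) = 17.

17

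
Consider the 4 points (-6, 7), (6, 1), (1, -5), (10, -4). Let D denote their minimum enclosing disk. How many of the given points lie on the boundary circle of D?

By Welzl's lemma the MEC is supported by two points (diametrically opposite) or three points (on a circumcircle).
The farthest pair is (-6, 7)–(10, -4) with squared distance 377. The circle on this segment as diameter has centre (2, 1.5) and r² = 377/4 = 94.25.
Check (6, 1): distance² to centre = 16.25 ≤ 94.25, so it lies inside.
All remaining points lie in this disk, and no smaller disk contains both endpoints, so this is the minimum enclosing circle.
The points at distance exactly r from the centre are (-6, 7), (10, -4) — 2 points.

2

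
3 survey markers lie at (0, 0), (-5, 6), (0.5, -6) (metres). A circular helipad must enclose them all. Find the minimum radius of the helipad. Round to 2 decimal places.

Call the three points A, B, C in the order given.
Side lengths²: AB² = 61, AC² = 36.25, BC² = 174.25.
Since BC² = 174.25 ≥ 61 + 36.25 = 97.25, the angle opposite BC is not acute, so the smallest enclosing circle has BC as diameter.
Centre = midpoint of BC = (-2.25, 0), r² = 174.25/4 = 43.5625.
r = √(43.5625) ≈ 6.60.

6.60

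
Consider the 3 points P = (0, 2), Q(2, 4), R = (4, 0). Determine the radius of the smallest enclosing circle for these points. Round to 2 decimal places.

2.36

Side lengths²: PQ² = 8, PR² = 20, QR² = 20.
Since QR² = 20 < 20 + 8 = 28, the triangle is acute, so the smallest enclosing circle is the circumcircle.
Circumcentre = (7/3, 5/3), r² = 50/9.
r = √(50/9) ≈ 2.36.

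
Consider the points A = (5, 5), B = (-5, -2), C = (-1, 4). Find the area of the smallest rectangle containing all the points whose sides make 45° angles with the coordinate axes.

42.5

In coordinates u = x + y, v = x − y the rectangle is axis-aligned; the map (x,y)→(u,v) scales areas by 2.
u-values: 10, -7, 3; range = 10 − (-7) = 17.
v-values: 0, -3, -5; range = 0 − (-5) = 5.
Area = (17 × 5) / 2 = 42.5.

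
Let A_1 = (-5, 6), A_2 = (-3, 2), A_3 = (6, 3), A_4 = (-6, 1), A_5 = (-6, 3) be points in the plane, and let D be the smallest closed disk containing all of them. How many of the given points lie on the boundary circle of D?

3

The minimum enclosing circle is determined by three boundary points: A_1, A_3, A_4.
Their circumcentre is (-2/29, 70/29) with r² = 31265/841.
The farthest remaining point A_5 is at distance² 29873/841 ≤ 31265/841.
The points at distance exactly r from the centre are A_1, A_3, A_4 — 3 points.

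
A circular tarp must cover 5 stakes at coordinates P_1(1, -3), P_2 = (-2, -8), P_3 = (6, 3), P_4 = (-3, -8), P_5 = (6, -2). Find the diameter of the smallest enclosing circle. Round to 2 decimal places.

The farthest pair is P_3–P_4 with squared distance 202. The circle on this segment as diameter has centre (1.5, -2.5) and r² = 202/4 = 50.5.
Check P_1: distance² to centre = 0.5 ≤ 50.5, so it lies inside.
All remaining points lie in this disk, and no smaller disk contains both endpoints, so this is the minimum enclosing circle.
Diameter = 2r = 2√(50.5) ≈ 14.21.

14.21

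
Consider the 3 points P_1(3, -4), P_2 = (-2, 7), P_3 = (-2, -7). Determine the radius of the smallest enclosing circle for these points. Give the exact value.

7

Side lengths²: P_1P_2² = 146, P_1P_3² = 34, P_2P_3² = 196.
Since P_2P_3² = 196 ≥ 146 + 34 = 180, the angle opposite P_2P_3 is not acute, so the smallest enclosing circle has P_2P_3 as diameter.
Centre = midpoint of P_2P_3 = (-2, 0), r² = 196/4 = 49.
r = √49 = 7.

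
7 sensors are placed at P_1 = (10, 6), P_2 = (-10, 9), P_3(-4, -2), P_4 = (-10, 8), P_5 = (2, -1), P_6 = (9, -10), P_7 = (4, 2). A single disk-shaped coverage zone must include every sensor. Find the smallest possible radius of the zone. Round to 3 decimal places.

13.435

A smallest enclosing disk is always determined by at most three of the input points on its boundary.
The farthest pair is P_2–P_6 with squared distance 722. The circle on this segment as diameter has centre (-0.5, -0.5) and r² = 722/4 = 180.5.
Check P_1: distance² to centre = 152.5 ≤ 180.5, so it lies inside.
All remaining points lie in this disk, and no smaller disk contains both endpoints, so this is the minimum enclosing circle.
r = √(180.5) ≈ 13.435.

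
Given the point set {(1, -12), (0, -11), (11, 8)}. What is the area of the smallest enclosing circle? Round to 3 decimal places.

Call the three points A, B, C in the order given.
Side lengths²: AB² = 2, AC² = 500, BC² = 482.
Since AC² = 500 ≥ 482 + 2 = 484, the angle opposite AC is not acute, so the smallest enclosing circle has AC as diameter.
Centre = midpoint of AC = (6, -2), r² = 500/4 = 125.
Area = π·r² = π·125 ≈ 392.699.

392.699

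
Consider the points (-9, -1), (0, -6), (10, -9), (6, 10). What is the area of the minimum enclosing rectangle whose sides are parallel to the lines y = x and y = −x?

In coordinates u = x + y, v = x − y the rectangle is axis-aligned; the map (x,y)→(u,v) scales areas by 2.
u-values: -10, -6, 1, 16; range = 16 − (-10) = 26.
v-values: -8, 6, 19, -4; range = 19 − (-8) = 27.
Area = (26 × 27) / 2 = 351.

351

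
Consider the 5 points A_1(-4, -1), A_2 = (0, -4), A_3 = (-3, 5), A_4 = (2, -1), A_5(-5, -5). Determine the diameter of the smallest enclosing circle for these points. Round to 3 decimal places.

The minimum enclosing circle is determined by three boundary points: A_3, A_4, A_5.
Their circumcentre is (-193/62, -11/62) with r² = 51545/1922.
The farthest remaining point A_2 is at distance² 46709/1922 ≤ 51545/1922.
Diameter = 2r = 2√(51545/1922) ≈ 10.357.

10.357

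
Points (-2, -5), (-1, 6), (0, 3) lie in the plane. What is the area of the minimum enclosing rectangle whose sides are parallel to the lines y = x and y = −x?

In coordinates u = x + y, v = x − y the rectangle is axis-aligned; the map (x,y)→(u,v) scales areas by 2.
u-values: -7, 5, 3; range = 5 − (-7) = 12.
v-values: 3, -7, -3; range = 3 − (-7) = 10.
Area = (12 × 10) / 2 = 60.

60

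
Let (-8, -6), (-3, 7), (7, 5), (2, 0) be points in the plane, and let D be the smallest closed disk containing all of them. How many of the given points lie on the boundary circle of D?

A smallest enclosing disk is always determined by at most three of the input points on its boundary.
The farthest pair is (-8, -6)–(7, 5) with squared distance 346. The circle on this segment as diameter has centre (-0.5, -0.5) and r² = 346/4 = 86.5.
Check (-3, 7): distance² to centre = 62.5 ≤ 86.5, so it lies inside.
All remaining points lie in this disk, and no smaller disk contains both endpoints, so this is the minimum enclosing circle.
The points at distance exactly r from the centre are (-8, -6), (7, 5) — 2 points.

2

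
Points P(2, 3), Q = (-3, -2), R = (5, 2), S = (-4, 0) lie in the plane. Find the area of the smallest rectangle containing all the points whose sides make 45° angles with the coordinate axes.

42

In coordinates u = x + y, v = x − y the rectangle is axis-aligned; the map (x,y)→(u,v) scales areas by 2.
u-values: 5, -5, 7, -4; range = 7 − (-5) = 12.
v-values: -1, -1, 3, -4; range = 3 − (-4) = 7.
Area = (12 × 7) / 2 = 42.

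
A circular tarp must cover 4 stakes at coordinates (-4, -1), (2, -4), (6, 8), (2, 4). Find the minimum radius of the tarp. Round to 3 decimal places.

6.795

The minimum enclosing circle of a finite set is fixed by two of the points (as a diameter) or three (as a circumcircle).
The minimum enclosing circle is determined by three boundary points: (-4, -1), (2, -4), (6, 8).
Their circumcentre is (23/14, 39/14) with r² = 4525/98.
The farthest remaining point (2, 4) is at distance² 157/98 ≤ 4525/98.
r = √(4525/98) ≈ 6.795.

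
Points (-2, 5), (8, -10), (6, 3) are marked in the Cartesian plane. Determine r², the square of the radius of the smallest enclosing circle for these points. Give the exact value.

Call the three points A, B, C in the order given.
Side lengths²: AB² = 325, AC² = 68, BC² = 173.
Since AB² = 325 ≥ 173 + 68 = 241, the angle opposite AB is not acute, so the smallest enclosing circle has AB as diameter.
Centre = midpoint of AB = (3, -2.5), r² = 325/4 = 81.25.

81.25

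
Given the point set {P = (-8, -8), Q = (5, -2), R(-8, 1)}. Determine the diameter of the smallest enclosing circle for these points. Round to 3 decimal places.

14.694

Side lengths²: PQ² = 205, PR² = 81, QR² = 178.
Since PQ² = 205 < 178 + 81 = 259, the triangle is acute, so the smallest enclosing circle is the circumcircle.
Circumcentre = (-57/26, -3.5), r² = 18245/338.
Diameter = 2r = 2√(18245/338) ≈ 14.694.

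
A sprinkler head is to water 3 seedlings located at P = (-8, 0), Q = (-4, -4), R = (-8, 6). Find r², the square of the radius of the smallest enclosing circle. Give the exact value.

Side lengths²: PQ² = 32, PR² = 36, QR² = 116.
Since QR² = 116 ≥ 36 + 32 = 68, the angle opposite QR is not acute, so the smallest enclosing circle has QR as diameter.
Centre = midpoint of QR = (-6, 1), r² = 116/4 = 29.

29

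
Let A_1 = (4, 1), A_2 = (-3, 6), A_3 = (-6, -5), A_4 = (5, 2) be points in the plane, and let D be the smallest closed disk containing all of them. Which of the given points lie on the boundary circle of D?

A_2, A_3, A_4

By Welzl's lemma the MEC is supported by two points (diametrically opposite) or three points (on a circumcircle).
The minimum enclosing circle is determined by three boundary points: A_2, A_3, A_4.
Their circumcentre is (-1.2, -0.4) with r² = 44.2.
The farthest remaining point A_1 is at distance² 29 ≤ 44.2.
The points at distance exactly r from the centre are A_2, A_3, A_4 — 3 points.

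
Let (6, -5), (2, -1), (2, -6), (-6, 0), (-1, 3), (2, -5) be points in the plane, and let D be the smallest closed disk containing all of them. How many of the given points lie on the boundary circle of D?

2

The minimum enclosing circle of a finite set is fixed by two of the points (as a diameter) or three (as a circumcircle).
The farthest pair is (6, -5)–(-6, 0) with squared distance 169. The circle on this segment as diameter has centre (0, -2.5) and r² = 169/4 = 42.25.
Check (2, -1): distance² to centre = 6.25 ≤ 42.25, so it lies inside.
All remaining points lie in this disk, and no smaller disk contains both endpoints, so this is the minimum enclosing circle.
The points at distance exactly r from the centre are (6, -5), (-6, 0) — 2 points.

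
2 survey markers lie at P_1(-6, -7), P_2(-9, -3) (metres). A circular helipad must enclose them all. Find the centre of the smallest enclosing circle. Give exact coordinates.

(-7.5, -5)

The smallest circle enclosing two points has them as diameter endpoints.
Centre = midpoint = (-7.5, -5); r² = |P_1P_2|²/4 = 25/4 = 6.25.
Centre = (-7.5, -5).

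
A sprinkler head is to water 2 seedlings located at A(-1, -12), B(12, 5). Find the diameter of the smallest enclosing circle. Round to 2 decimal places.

The smallest circle enclosing two points has them as diameter endpoints.
Centre = midpoint = (5.5, -3.5); r² = |AB|²/4 = 458/4 = 114.5.
Diameter = 2r = 2√(114.5) ≈ 21.40.

21.40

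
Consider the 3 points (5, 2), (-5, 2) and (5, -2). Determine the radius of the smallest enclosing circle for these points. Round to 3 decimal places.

5.385

Call the three points A, B, C in the order given.
Side lengths²: AB² = 100, AC² = 16, BC² = 116.
Since BC² = 116 ≥ 100 + 16 = 116, the angle opposite BC is not acute, so the smallest enclosing circle has BC as diameter.
Centre = midpoint of BC = (0, 0), r² = 116/4 = 29.
r = √29 ≈ 5.385.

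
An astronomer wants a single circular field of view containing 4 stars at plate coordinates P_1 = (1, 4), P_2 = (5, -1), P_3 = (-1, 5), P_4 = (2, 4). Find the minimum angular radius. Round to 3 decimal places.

The farthest pair is P_2–P_3 with squared distance 72. The circle on this segment as diameter has centre (2, 2) and r² = 72/4 = 18.
Check P_1: distance² to centre = 5 ≤ 18, so it lies inside.
All remaining points lie in this disk, and no smaller disk contains both endpoints, so this is the minimum enclosing circle.
r = √18 ≈ 4.243.

4.243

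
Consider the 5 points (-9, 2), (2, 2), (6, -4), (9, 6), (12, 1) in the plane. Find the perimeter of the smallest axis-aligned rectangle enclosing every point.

62

Width = max x − min x = 12 − (-9) = 21.
Height = max y − min y = 6 − (-4) = 10.
Perimeter = 2(21 + 10) = 62.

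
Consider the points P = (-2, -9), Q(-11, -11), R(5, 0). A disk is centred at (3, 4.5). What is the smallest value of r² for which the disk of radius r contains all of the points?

436.25

The required radius is the distance from (3, 4.5) to the farthest point.
Squared distances: 207.25, 436.25, 24.25.
Maximum is 436.25, attained at Q.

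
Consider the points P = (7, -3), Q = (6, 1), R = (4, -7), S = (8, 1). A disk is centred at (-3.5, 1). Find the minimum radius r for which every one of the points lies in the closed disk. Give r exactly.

11.5

The required radius is the distance from (-3.5, 1) to the farthest point.
Squared distances: 126.25, 90.25, 120.25, 132.25.
Maximum is 132.25, attained at S.
r = √(132.25) = 11.5.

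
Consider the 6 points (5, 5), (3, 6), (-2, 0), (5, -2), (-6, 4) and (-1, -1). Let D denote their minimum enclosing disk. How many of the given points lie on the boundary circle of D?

A smallest enclosing disk is always determined by at most three of the input points on its boundary.
The minimum enclosing circle is determined by three boundary points: (5, 5), (5, -2), (-6, 4).
Their circumcentre is (-5/22, 1.5) with r² = 9577/242.
The farthest remaining point (3, 6) is at distance² 7421/242 ≤ 9577/242.
The points at distance exactly r from the centre are (5, 5), (5, -2), (-6, 4) — 3 points.

3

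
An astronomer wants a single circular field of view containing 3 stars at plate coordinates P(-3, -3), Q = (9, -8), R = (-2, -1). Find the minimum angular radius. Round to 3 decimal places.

Side lengths²: PQ² = 169, PR² = 5, QR² = 170.
Since QR² = 170 < 169 + 5 = 174, the triangle is acute, so the smallest enclosing circle is the circumcircle.
Circumcentre = (189/58, -283/58), r² = 71825/1682.
r = √(71825/1682) ≈ 6.535.

6.535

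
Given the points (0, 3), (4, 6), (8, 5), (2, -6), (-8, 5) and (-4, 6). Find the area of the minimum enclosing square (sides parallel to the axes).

256

The bounding box has width 16 and height 12.
An axis-aligned square enclosing the set must have side ≥ max(width, height).
So the minimum side is max(16, 12) = 16.
Area = 16² = 256.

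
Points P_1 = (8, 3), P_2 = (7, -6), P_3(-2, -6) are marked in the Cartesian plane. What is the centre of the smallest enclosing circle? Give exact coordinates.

Side lengths²: P_1P_2² = 82, P_1P_3² = 181, P_2P_3² = 81.
Since P_1P_3² = 181 ≥ 82 + 81 = 163, the angle opposite P_1P_3 is not acute, so the smallest enclosing circle has P_1P_3 as diameter.
Centre = midpoint of P_1P_3 = (3, -1.5), r² = 181/4 = 45.25.
Centre = (3, -1.5).

(3, -1.5)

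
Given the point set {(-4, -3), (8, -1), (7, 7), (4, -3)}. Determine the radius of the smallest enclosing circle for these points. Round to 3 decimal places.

A smallest enclosing disk is always determined by at most three of the input points on its boundary.
The farthest pair is (-4, -3)–(7, 7) with squared distance 221. The circle on this segment as diameter has centre (1.5, 2) and r² = 221/4 = 55.25.
Check (8, -1): distance² to centre = 51.25 ≤ 55.25, so it lies inside.
All remaining points lie in this disk, and no smaller disk contains both endpoints, so this is the minimum enclosing circle.
r = √(55.25) ≈ 7.433.

7.433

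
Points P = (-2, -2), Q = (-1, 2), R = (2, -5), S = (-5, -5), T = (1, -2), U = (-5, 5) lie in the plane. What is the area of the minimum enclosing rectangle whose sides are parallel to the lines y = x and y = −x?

93.5

In coordinates u = x + y, v = x − y the rectangle is axis-aligned; the map (x,y)→(u,v) scales areas by 2.
u-values: -4, 1, -3, -10, -1, 0; range = 1 − (-10) = 11.
v-values: 0, -3, 7, 0, 3, -10; range = 7 − (-10) = 17.
Area = (11 × 17) / 2 = 93.5.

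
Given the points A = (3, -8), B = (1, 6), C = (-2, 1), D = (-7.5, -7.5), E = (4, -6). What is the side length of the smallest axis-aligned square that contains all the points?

14

The bounding box has width 11.5 and height 14.
An axis-aligned square enclosing the set must have side ≥ max(width, height).
So the minimum side is max(11.5, 14) = 14.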